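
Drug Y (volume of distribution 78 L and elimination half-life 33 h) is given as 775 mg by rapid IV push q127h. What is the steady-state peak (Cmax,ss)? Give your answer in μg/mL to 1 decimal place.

Over one 127-h interval, 127/33 ≈ 3.8485 half-lives elapse, leaving f ≈ 0.0694 of each dose.
At steady state, accumulation factor R = 1/(1 − e^(−kτ)) ≈ 1.0746.
Each bolus raises the concentration by D/Vd = 775/78 ≈ 9.936 μg/mL.
Steady-state peak Cmax,ss = C₀·R ≈ 9.936 × 1.0746 ≈ 10.677 μg/mL.

10.7 μg/mL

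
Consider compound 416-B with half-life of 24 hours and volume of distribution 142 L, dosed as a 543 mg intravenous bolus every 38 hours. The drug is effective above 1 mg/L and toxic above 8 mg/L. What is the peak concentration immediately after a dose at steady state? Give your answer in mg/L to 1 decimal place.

5.7 mg/L

k = ln2/t½ = ln2/24 ≈ 0.028881 h⁻¹; fraction remaining f = e^(−kτ) = e^(−0.028881×38) ≈ 0.3337.
At steady state, accumulation factor R = 1/(1 − e^(−kτ)) ≈ 1.5008.
Single-dose peak C₀ = D/Vd = 543/142 ≈ 3.824 mg/L.
Steady-state peak Cmax,ss = C₀·R ≈ 3.824 × 1.5008 ≈ 5.739 mg/L.
Peak 5.7 mg/L vs MTC 8 mg/L: below toxic threshold.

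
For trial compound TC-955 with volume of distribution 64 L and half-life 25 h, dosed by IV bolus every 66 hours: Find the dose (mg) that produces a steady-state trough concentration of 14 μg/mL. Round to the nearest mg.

4689 mg

τ/t½ = 66/25 ≈ 2.64, so f = (1/2)^(66/25) ≈ 0.160428.
Cmin,ss = (D/Vd)·f/(1−f), so D = Cmin,ss·Vd·(1−f)/f.
D = 14 × 64 × (1−f)/f ≈ 14 × 64 × 5.23333 ≈ 4689.06 mg.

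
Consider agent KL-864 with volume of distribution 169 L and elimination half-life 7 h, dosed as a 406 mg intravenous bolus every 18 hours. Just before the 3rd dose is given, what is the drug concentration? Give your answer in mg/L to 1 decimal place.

f = (1/2)^(τ/t½) = (1/2)^(18/7) ≈ 0.1682.
C₀ = D/Vd = 406/169 ≈ 2.402 mg/L.
Before the 3rd dose, 2 doses have been given. Superposition: Cmin = C₀·(f + f²).
≈ 2.402 × (0.1682 + 0.0283) ≈ 2.402 × 0.1965 ≈ 0.472 mg/L.

0.5 mg/L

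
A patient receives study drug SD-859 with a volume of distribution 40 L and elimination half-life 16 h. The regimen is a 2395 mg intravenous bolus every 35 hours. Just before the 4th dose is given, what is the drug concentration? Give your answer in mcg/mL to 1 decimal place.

f = (1/2)^(τ/t½) = (1/2)^(35/16) ≈ 0.2195.
C₀ = D/Vd = 2395/40 ≈ 59.875 mcg/mL.
Before the 4th dose, 3 doses have been given. Superposition: Cmin = C₀·(f + f² + … + f^3).
≈ 59.875 × (0.2195 + 0.0482 + 0.0106) ≈ 59.875 × 0.2783 ≈ 16.663 mcg/mL.

16.7 mcg/mL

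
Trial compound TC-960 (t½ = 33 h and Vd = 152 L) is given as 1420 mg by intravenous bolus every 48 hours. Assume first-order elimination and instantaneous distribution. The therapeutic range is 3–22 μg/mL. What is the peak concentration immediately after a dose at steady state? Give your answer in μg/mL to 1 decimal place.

14.7 μg/mL

k = ln2/t½ = ln2/33 ≈ 0.021004 h⁻¹; fraction remaining f = e^(−kτ) = e^(−0.021004×48) ≈ 0.3649.
Accumulation ratio R = 1/(1 − f) ≈ 1/0.6351 ≈ 1.5746.
Single-dose peak C₀ = D/Vd = 1420/152 ≈ 9.342 μg/mL.
Cmax,ss = C₀/(1 − f) ≈ 9.342/0.6351 ≈ 14.709 μg/mL.
Peak 14.7 μg/mL vs MTC 22 μg/mL: below toxic threshold.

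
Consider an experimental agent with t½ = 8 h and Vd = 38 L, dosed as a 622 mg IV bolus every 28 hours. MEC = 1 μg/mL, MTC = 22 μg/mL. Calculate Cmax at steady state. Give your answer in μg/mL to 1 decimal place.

18.0 μg/mL

k = ln2/t½ = ln2/8 ≈ 0.086643 h⁻¹; fraction remaining f = e^(−kτ) = e^(−0.086643×28) ≈ 0.0884.
Accumulation ratio R = 1/(1 − f) ≈ 1/0.9116 ≈ 1.0970.
Each bolus raises the concentration by D/Vd = 622/38 ≈ 16.368 μg/mL.
Steady-state peak Cmax,ss = C₀·R ≈ 16.368 × 1.0970 ≈ 17.956 μg/mL.
Peak 18.0 μg/mL vs MTC 22 μg/mL: below toxic threshold.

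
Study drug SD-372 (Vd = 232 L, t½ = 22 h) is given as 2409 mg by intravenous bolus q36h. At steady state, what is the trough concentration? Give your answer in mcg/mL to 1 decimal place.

τ/t½ = 36/22 ≈ 1.6364, so fraction remaining f = (1/2)^(36/22) ≈ 0.3217.
Each bolus raises the concentration by D/Vd = 2409/232 ≈ 10.384 mcg/mL.
Steady-state trough Cmin,ss = C₀·f/(1−f) ≈ 10.384 × 0.3217/0.6783 ≈ 4.925 mcg/mL.

4.9 mcg/mL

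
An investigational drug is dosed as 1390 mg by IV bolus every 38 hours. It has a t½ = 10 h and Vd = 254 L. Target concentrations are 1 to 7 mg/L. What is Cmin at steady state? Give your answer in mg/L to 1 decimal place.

0.4 mg/L

k = ln2/t½ = ln2/10 ≈ 0.069315 h⁻¹; fraction remaining f = e^(−kτ) = e^(−0.069315×38) ≈ 0.0718.
Single-dose peak C₀ = D/Vd = 1390/254 ≈ 5.472 mg/L.
Steady-state trough Cmin,ss = C₀·f/(1−f) ≈ 5.472 × 0.0718/0.9282 ≈ 0.423 mg/L.
Trough 0.4 mg/L vs MEC 1 mg/L: subtherapeutic.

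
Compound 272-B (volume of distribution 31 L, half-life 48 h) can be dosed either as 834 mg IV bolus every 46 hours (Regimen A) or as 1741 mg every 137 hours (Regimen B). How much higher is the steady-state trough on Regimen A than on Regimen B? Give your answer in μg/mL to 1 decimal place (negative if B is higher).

Regimen A: f = (1/2)^(46/48) ≈ 0.5147; Cmin,ss = (834/31)·f/(1−f) ≈ 28.533 μg/mL.
Regimen B: f = (1/2)^(137/48) ≈ 0.1383; Cmin,ss = (1741/31)·f/(1−f) ≈ 9.014 μg/mL.
Difference ≈ 28.533 − 9.014 ≈ 19.519 μg/mL.

19.5 μg/mL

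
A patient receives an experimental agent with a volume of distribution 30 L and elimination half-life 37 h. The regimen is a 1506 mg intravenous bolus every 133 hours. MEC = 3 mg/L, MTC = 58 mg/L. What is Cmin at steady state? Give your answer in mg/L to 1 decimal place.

4.5 mg/L

τ/t½ = 133/37 ≈ 3.5946, so fraction remaining f = (1/2)^(133/37) ≈ 0.0828.
At steady state, accumulation factor R = 1/(1 − e^(−kτ)) ≈ 1.0903.
Single-dose peak C₀ = D/Vd = 1506/30 ≈ 50.200 mg/L.
Steady-state peak Cmax,ss = C₀·R ≈ 50.200 × 1.0903 ≈ 54.733 mg/L.
Steady-state trough Cmin,ss = Cmax,ss·f ≈ 54.733 × 0.0828 ≈ 4.532 mg/L.
Trough 4.5 mg/L vs MEC 3 mg/L: adequate.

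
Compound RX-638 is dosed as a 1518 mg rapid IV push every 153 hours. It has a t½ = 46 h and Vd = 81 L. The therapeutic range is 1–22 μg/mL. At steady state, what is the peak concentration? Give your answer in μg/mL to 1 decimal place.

20.8 μg/mL

k = ln2/t½ = ln2/46 ≈ 0.015068 h⁻¹; fraction remaining f = e^(−kτ) = e^(−0.015068×153) ≈ 0.0997.
At steady state, accumulation factor R = 1/(1 − e^(−kτ)) ≈ 1.1107.
Each bolus raises the concentration by D/Vd = 1518/81 ≈ 18.741 μg/mL.
Steady-state peak Cmax,ss = C₀·R ≈ 18.741 × 1.1107 ≈ 20.816 μg/mL.
Peak 20.8 μg/mL vs MTC 22 μg/mL: below toxic threshold.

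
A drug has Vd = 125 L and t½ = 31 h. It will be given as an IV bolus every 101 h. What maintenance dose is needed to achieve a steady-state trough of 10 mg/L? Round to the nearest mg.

τ/t½ = 101/31 ≈ 3.2581, so f = (1/2)^(101/31) ≈ 0.104526.
Cmin,ss = (D/Vd)·f/(1−f), so D = Cmin,ss·Vd·(1−f)/f.
D = 10 × 125 × (1−f)/f ≈ 10 × 125 × 8.56700 ≈ 10708.75 mg.

10709 mg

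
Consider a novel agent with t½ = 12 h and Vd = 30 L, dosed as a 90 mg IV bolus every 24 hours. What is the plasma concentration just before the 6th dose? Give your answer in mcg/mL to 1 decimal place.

1.0 mcg/mL

f = (1/2)^(τ/t½) = (1/2)^(24/12) ≈ 0.2500.
C₀ = D/Vd = 90/30 ≈ 3.000 mcg/mL.
Before the 6th dose, 5 doses have been given. Superposition: Cmin = C₀·(f + f² + … + f^5).
≈ 3.000 × (0.2500 + 0.0625 + 0.0156 + 0.0039 + 0.0010) ≈ 3.000 × 0.3330 ≈ 0.999 mcg/mL.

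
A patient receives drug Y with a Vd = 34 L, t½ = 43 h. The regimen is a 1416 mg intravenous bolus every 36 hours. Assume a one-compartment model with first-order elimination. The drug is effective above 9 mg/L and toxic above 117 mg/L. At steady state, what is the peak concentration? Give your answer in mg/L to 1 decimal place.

k = ln2/t½ = ln2/43 ≈ 0.016120 h⁻¹; fraction remaining f = e^(−kτ) = e^(−0.016120×36) ≈ 0.5597.
Accumulation ratio R = 1/(1 − f) ≈ 1/0.4403 ≈ 2.2712.
Single-dose peak C₀ = D/Vd = 1416/34 ≈ 41.647 mg/L.
Steady-state peak Cmax,ss = C₀·R ≈ 41.647 × 2.2712 ≈ 94.589 mg/L.
Peak 94.6 mg/L vs MTC 117 mg/L: below toxic threshold.

94.6 mg/L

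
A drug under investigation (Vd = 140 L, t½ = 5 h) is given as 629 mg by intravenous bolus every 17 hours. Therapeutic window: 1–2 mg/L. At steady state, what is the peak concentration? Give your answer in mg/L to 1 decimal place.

5.0 mg/L

k = ln2/t½ = ln2/5 ≈ 0.138629 h⁻¹; fraction remaining f = e^(−kτ) = e^(−0.138629×17) ≈ 0.0947.
At steady state, accumulation factor R = 1/(1 − e^(−kτ)) ≈ 1.1046.
Single-dose peak C₀ = D/Vd = 629/140 ≈ 4.493 mg/L.
Cmax,ss = C₀/(1 − f) ≈ 4.493/0.9053 ≈ 4.963 mg/L.
Peak 5.0 mg/L vs MTC 2 mg/L: exceeds toxic threshold.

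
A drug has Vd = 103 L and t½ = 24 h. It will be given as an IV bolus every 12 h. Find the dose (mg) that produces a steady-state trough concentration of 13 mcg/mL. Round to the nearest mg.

555 mg

τ/t½ = 12/24 ≈ 0.5, so f = (1/2)^(12/24) ≈ 0.707107.
Cmin,ss = (D/Vd)·f/(1−f), so D = Cmin,ss·Vd·(1−f)/f.
D = 13 × 103 × (1−f)/f ≈ 13 × 103 × 0.41421 ≈ 554.63 mg.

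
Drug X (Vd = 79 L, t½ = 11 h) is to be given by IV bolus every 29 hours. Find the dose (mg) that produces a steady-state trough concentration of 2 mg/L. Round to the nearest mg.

τ/t½ = 29/11 ≈ 2.6364, so f = (1/2)^(29/11) ≈ 0.160833.
Cmin,ss = (D/Vd)·f/(1−f), so D = Cmin,ss·Vd·(1−f)/f.
D = 2 × 79 × (1−f)/f ≈ 2 × 79 × 5.21763 ≈ 824.39 mg.

824 mg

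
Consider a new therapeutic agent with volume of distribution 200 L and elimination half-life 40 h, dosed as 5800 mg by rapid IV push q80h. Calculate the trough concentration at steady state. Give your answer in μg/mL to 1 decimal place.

τ = 80 h = 2 half-lives, so f = (1/2)^2 = 0.25.
At steady state, R = 1/(1 − 0.25) = 4/3.
Single-dose peak C₀ = D/Vd = 5800/200 = 29 μg/mL.
Steady-state peak Cmax,ss = C₀·R = 29 × 4/3 ≈ 38.667 μg/mL.
Steady-state trough Cmin,ss = Cmax,ss·f ≈ 38.667 × 0.25 ≈ 9.667 μg/mL.

9.7 μg/mL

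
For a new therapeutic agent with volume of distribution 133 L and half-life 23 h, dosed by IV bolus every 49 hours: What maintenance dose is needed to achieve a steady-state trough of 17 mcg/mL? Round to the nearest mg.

7639 mg

τ/t½ = 49/23 ≈ 2.1304, so f = (1/2)^(49/23) ≈ 0.228389.
Cmin,ss = (D/Vd)·f/(1−f), so D = Cmin,ss·Vd·(1−f)/f.
D = 17 × 133 × (1−f)/f ≈ 17 × 133 × 3.37849 ≈ 7638.77 mg.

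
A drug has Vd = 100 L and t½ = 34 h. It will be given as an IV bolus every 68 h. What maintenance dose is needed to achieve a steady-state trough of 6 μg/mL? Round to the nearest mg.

1800 mg

τ/t½ = 68/34 ≈ 2, so f = (1/2)^(68/34) ≈ 0.250000.
Cmin,ss = (D/Vd)·f/(1−f), so D = Cmin,ss·Vd·(1−f)/f.
D = 6 × 100 × (1−f)/f ≈ 6 × 100 × 3.00000 ≈ 1800.00 mg.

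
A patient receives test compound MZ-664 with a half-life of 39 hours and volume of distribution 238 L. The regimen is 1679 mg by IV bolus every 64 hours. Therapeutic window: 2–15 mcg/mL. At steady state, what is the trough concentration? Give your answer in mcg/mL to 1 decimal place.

τ/t½ = 64/39 ≈ 1.641, so fraction remaining f = (1/2)^(64/39) ≈ 0.3206.
Each bolus raises the concentration by D/Vd = 1679/238 ≈ 7.055 mcg/mL.
Steady-state trough Cmin,ss = C₀·f/(1−f) ≈ 7.055 × 0.3206/0.6794 ≈ 3.329 mcg/mL.
Trough 3.3 mcg/mL vs MEC 2 mcg/mL: adequate.

3.3 mcg/mL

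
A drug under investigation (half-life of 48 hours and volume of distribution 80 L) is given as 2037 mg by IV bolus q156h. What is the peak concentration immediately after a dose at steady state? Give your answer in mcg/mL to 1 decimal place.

k = ln2/t½ = ln2/48 ≈ 0.014441 h⁻¹; fraction remaining f = e^(−kτ) = e^(−0.014441×156) ≈ 0.1051.
Accumulation ratio R = 1/(1 − f) ≈ 1/0.8949 ≈ 1.1174.
Single-dose peak C₀ = D/Vd = 2037/80 ≈ 25.462 mcg/mL.
Steady-state peak Cmax,ss = C₀·R ≈ 25.462 × 1.1174 ≈ 28.451 mcg/mL.

28.5 mcg/mL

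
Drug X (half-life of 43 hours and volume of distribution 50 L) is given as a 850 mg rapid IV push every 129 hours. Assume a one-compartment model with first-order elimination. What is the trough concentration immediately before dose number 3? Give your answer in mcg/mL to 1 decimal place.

f = (1/2)^(τ/t½) = (1/2)^(129/43) ≈ 0.1250.
C₀ = D/Vd = 850/50 ≈ 17.000 mcg/mL.
Before the 3rd dose, 2 doses have been given. Superposition: Cmin = C₀·(f + f²).
≈ 17.000 × (0.1250 + 0.0156) ≈ 17.000 × 0.1406 ≈ 2.390 mcg/mL.

2.4 mcg/mL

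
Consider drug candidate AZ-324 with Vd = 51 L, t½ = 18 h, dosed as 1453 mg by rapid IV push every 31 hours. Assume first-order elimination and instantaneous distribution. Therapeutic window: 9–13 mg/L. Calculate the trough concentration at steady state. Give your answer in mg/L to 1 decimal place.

12.4 mg/L

τ/t½ = 31/18 ≈ 1.7222, so fraction remaining f = (1/2)^(31/18) ≈ 0.3031.
Single-dose peak C₀ = D/Vd = 1453/51 ≈ 28.490 mg/L.
Steady-state trough Cmin,ss = C₀·f/(1−f) ≈ 28.490 × 0.3031/0.6969 ≈ 12.391 mg/L.
Trough 12.4 mg/L vs MEC 9 mg/L: adequate.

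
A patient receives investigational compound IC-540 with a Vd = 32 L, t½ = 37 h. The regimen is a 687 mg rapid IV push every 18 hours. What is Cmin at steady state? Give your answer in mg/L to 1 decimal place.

53.5 mg/L

Over one 18-h interval, 18/37 ≈ 0.48649 half-lives elapse, leaving f ≈ 0.7138 of each dose.
Each bolus raises the concentration by D/Vd = 687/32 ≈ 21.469 mg/L.
Steady-state trough Cmin,ss = C₀·f/(1−f) ≈ 21.469 × 0.7138/0.2862 ≈ 53.545 mg/L.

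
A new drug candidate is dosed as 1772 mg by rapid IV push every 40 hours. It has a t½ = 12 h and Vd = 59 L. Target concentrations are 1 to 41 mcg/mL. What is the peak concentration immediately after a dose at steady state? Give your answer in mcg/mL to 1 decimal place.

τ/t½ = 40/12 ≈ 3.3333, so fraction remaining f = (1/2)^(40/12) ≈ 0.0992.
At steady state, accumulation factor R = 1/(1 − e^(−kτ)) ≈ 1.1101.
Each bolus raises the concentration by D/Vd = 1772/59 ≈ 30.034 mcg/mL.
Steady-state peak Cmax,ss = C₀·R ≈ 30.034 × 1.1101 ≈ 33.341 mcg/mL.
Peak 33.3 mcg/mL vs MTC 41 mcg/mL: below toxic threshold.

33.3 mcg/mL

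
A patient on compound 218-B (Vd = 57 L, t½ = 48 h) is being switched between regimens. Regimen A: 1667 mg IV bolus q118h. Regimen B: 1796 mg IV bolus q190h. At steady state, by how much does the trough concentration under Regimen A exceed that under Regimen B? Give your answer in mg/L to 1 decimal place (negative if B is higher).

Regimen A: f = (1/2)^(118/48) ≈ 0.1820; Cmin,ss = (1667/57)·f/(1−f) ≈ 6.507 mg/L.
Regimen B: f = (1/2)^(190/48) ≈ 0.0643; Cmin,ss = (1796/57)·f/(1−f) ≈ 2.165 mg/L.
Difference ≈ 6.507 − 2.165 ≈ 4.342 mg/L.

4.3 mg/L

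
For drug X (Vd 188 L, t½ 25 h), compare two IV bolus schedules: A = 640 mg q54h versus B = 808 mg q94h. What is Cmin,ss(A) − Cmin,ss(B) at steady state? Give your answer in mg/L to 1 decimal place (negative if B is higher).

0.6 mg/L

Regimen A: f = (1/2)^(54/25) ≈ 0.2238; Cmin,ss = (640/188)·f/(1−f) ≈ 0.982 mg/L.
Regimen B: f = (1/2)^(94/25) ≈ 0.0738; Cmin,ss = (808/188)·f/(1−f) ≈ 0.342 mg/L.
Difference ≈ 0.982 − 0.342 ≈ 0.640 mg/L.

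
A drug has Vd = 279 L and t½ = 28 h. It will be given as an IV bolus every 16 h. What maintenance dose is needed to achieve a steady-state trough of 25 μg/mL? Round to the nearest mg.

τ/t½ = 16/28 ≈ 0.57143, so f = (1/2)^(16/28) ≈ 0.672950.
Cmin,ss = (D/Vd)·f/(1−f), so D = Cmin,ss·Vd·(1−f)/f.
D = 25 × 279 × (1−f)/f ≈ 25 × 279 × 0.48599 ≈ 3389.78 mg.

3390 mg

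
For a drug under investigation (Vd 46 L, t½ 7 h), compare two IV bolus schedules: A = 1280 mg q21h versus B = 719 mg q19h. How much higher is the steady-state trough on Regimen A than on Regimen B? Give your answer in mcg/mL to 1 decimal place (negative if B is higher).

1.2 mcg/mL

Regimen A: f = (1/2)^(21/7) ≈ 0.1250; Cmin,ss = (1280/46)·f/(1−f) ≈ 3.975 mcg/mL.
Regimen B: f = (1/2)^(19/7) ≈ 0.1524; Cmin,ss = (719/46)·f/(1−f) ≈ 2.810 mcg/mL.
Difference ≈ 3.975 − 2.810 ≈ 1.165 mcg/mL.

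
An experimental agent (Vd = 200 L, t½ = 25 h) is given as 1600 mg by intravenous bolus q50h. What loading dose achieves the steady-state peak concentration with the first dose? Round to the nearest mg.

f = (1/2)^(50/25) ≈ 0.250000; accumulation ratio R = 1/(1−f) ≈ 1.33333.
Loading dose to hit Cmax,ss on first dose: D_load = D_maint·R ≈ 1600 × 1.33333 ≈ 2133.33 mg.

2133 mg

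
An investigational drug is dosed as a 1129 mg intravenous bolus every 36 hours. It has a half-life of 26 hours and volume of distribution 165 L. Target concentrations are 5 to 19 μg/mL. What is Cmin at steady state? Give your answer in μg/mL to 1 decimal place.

4.2 μg/mL

τ/t½ = 36/26 ≈ 1.3846, so fraction remaining f = (1/2)^(36/26) ≈ 0.3830.
Each bolus raises the concentration by D/Vd = 1129/165 ≈ 6.842 μg/mL.
Steady-state trough Cmin,ss = C₀·f/(1−f) ≈ 6.842 × 0.3830/0.6170 ≈ 4.247 μg/mL.
Trough 4.2 μg/mL vs MEC 5 μg/mL: subtherapeutic.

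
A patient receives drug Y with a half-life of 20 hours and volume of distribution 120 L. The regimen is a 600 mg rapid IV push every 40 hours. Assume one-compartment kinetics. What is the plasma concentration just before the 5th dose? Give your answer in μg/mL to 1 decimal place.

f = (1/2)^(τ/t½) = (1/2)^(40/20) ≈ 0.2500.
C₀ = D/Vd = 600/120 ≈ 5.000 μg/mL.
Before the 5th dose, 4 doses have been given. Superposition: Cmin = C₀·(f + f² + … + f^4).
≈ 5.000 × (0.2500 + 0.0625 + 0.0156 + 0.0039) ≈ 5.000 × 0.3320 ≈ 1.660 μg/mL.

1.7 μg/mL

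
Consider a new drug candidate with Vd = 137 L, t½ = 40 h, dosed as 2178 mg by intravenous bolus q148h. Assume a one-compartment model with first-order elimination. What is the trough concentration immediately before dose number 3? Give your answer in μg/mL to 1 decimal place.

f = (1/2)^(τ/t½) = (1/2)^(148/40) ≈ 0.0769.
C₀ = D/Vd = 2178/137 ≈ 15.898 μg/mL.
Before the 3rd dose, 2 doses have been given. Superposition: Cmin = C₀·(f + f²).
≈ 15.898 × (0.0769 + 0.0059) ≈ 15.898 × 0.0828 ≈ 1.316 μg/mL.

1.3 μg/mL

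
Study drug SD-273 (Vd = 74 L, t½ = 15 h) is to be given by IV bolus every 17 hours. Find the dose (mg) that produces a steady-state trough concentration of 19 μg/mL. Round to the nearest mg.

τ/t½ = 17/15 ≈ 1.1333, so f = (1/2)^(17/15) ≈ 0.455861.
Cmin,ss = (D/Vd)·f/(1−f), so D = Cmin,ss·Vd·(1−f)/f.
D = 19 × 74 × (1−f)/f ≈ 19 × 74 × 1.19365 ≈ 1678.27 mg.

1678 mg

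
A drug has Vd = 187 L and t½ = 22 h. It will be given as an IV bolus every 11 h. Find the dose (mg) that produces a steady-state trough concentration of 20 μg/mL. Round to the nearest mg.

1549 mg

τ/t½ = 11/22 ≈ 0.5, so f = (1/2)^(11/22) ≈ 0.707107.
Cmin,ss = (D/Vd)·f/(1−f), so D = Cmin,ss·Vd·(1−f)/f.
D = 20 × 187 × (1−f)/f ≈ 20 × 187 × 0.41421 ≈ 1549.15 mg.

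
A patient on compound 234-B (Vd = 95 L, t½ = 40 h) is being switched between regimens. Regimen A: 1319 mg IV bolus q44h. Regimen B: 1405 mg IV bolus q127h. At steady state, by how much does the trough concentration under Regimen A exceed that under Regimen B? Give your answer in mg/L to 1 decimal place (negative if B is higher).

10.3 mg/L

Regimen A: f = (1/2)^(44/40) ≈ 0.4665; Cmin,ss = (1319/95)·f/(1−f) ≈ 12.141 mg/L.
Regimen B: f = (1/2)^(127/40) ≈ 0.1107; Cmin,ss = (1405/95)·f/(1−f) ≈ 1.841 mg/L.
Difference ≈ 12.141 − 1.841 ≈ 10.300 mg/L.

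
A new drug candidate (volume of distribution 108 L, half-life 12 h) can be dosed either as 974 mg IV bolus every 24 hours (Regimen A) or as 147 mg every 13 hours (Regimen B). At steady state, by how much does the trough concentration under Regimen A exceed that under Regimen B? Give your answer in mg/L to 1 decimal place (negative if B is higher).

1.8 mg/L

Regimen A: f = (1/2)^(24/12) ≈ 0.2500; Cmin,ss = (974/108)·f/(1−f) ≈ 3.006 mg/L.
Regimen B: f = (1/2)^(13/12) ≈ 0.4719; Cmin,ss = (147/108)·f/(1−f) ≈ 1.216 mg/L.
Difference ≈ 3.006 − 1.216 ≈ 1.790 mg/L.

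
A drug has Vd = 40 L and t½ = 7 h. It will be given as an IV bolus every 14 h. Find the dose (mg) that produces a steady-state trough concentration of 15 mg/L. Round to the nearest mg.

1800 mg

τ/t½ = 14/7 ≈ 2, so f = (1/2)^(14/7) ≈ 0.250000.
Cmin,ss = (D/Vd)·f/(1−f), so D = Cmin,ss·Vd·(1−f)/f.
D = 15 × 40 × (1−f)/f ≈ 15 × 40 × 3.00000 ≈ 1800.00 mg.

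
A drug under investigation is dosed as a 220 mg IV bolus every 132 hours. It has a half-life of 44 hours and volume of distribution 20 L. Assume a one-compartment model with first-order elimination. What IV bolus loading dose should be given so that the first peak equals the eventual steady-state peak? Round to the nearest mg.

251 mg

f = (1/2)^(132/44) ≈ 0.125000; accumulation ratio R = 1/(1−f) ≈ 1.14286.
Loading dose to hit Cmax,ss on first dose: D_load = D_maint·R ≈ 220 × 1.14286 ≈ 251.43 mg.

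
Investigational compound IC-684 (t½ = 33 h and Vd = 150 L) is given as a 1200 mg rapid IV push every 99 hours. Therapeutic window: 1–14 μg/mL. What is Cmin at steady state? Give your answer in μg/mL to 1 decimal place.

1.1 μg/mL

The dosing interval is 3 half-lives, so f = 2^(−3) = 0.125.
Accumulation ratio R = 1/(1 − f) = 1/0.875 = 8/7.
Single-dose peak C₀ = D/Vd = 1200/150 = 8 μg/mL.
Steady-state peak Cmax,ss = C₀·R = 8 × 8/7 ≈ 9.143 μg/mL.
Steady-state trough Cmin,ss = Cmax,ss·f ≈ 9.143 × 0.125 ≈ 1.143 μg/mL.
Trough 1.1 μg/mL vs MEC 1 μg/mL: adequate.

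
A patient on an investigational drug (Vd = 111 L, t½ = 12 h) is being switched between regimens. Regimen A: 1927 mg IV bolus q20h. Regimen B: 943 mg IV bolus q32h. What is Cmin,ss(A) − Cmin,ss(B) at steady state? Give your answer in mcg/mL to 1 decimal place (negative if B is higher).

6.4 mcg/mL

Regimen A: f = (1/2)^(20/12) ≈ 0.3150; Cmin,ss = (1927/111)·f/(1−f) ≈ 7.983 mcg/mL.
Regimen B: f = (1/2)^(32/12) ≈ 0.1575; Cmin,ss = (943/111)·f/(1−f) ≈ 1.588 mcg/mL.
Difference ≈ 7.983 − 1.588 ≈ 6.395 mcg/mL.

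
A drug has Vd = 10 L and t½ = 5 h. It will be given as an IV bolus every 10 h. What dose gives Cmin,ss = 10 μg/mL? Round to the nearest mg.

300 mg

τ/t½ = 10/5 ≈ 2, so f = (1/2)^(10/5) ≈ 0.250000.
Cmin,ss = (D/Vd)·f/(1−f), so D = Cmin,ss·Vd·(1−f)/f.
D = 10 × 10 × (1−f)/f ≈ 10 × 10 × 3.00000 ≈ 300.00 mg.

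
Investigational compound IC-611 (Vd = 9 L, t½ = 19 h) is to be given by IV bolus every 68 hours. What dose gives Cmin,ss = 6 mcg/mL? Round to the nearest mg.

591 mg

τ/t½ = 68/19 ≈ 3.5789, so f = (1/2)^(68/19) ≈ 0.083682.
Cmin,ss = (D/Vd)·f/(1−f), so D = Cmin,ss·Vd·(1−f)/f.
D = 6 × 9 × (1−f)/f ≈ 6 × 9 × 10.95000 ≈ 591.30 mg.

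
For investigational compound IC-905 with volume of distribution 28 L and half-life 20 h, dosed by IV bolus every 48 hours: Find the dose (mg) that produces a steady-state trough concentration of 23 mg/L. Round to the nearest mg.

τ/t½ = 48/20 ≈ 2.4, so f = (1/2)^(48/20) ≈ 0.189465.
Cmin,ss = (D/Vd)·f/(1−f), so D = Cmin,ss·Vd·(1−f)/f.
D = 23 × 28 × (1−f)/f ≈ 23 × 28 × 4.27802 ≈ 2755.04 mg.

2755 mg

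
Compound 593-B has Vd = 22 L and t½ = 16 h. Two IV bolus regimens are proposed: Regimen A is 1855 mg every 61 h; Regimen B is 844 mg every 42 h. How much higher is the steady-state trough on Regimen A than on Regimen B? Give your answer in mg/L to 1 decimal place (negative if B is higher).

Regimen A: f = (1/2)^(61/16) ≈ 0.0712; Cmin,ss = (1855/22)·f/(1−f) ≈ 6.464 mg/L.
Regimen B: f = (1/2)^(42/16) ≈ 0.1621; Cmin,ss = (844/22)·f/(1−f) ≈ 7.422 mg/L.
Difference ≈ 6.464 − 7.422 ≈ -0.958 mg/L.

-1.0 mg/L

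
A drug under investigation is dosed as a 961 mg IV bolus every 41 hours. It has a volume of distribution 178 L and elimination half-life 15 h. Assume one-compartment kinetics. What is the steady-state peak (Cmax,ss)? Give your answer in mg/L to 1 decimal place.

k = ln2/t½ = ln2/15 ≈ 0.046210 h⁻¹; fraction remaining f = e^(−kτ) = e^(−0.046210×41) ≈ 0.1504.
Accumulation ratio R = 1/(1 − f) ≈ 1/0.8496 ≈ 1.1770.
Each bolus raises the concentration by D/Vd = 961/178 ≈ 5.399 mg/L.
Cmax,ss = C₀/(1 − f) ≈ 5.399/0.8496 ≈ 6.355 mg/L.

6.4 mg/L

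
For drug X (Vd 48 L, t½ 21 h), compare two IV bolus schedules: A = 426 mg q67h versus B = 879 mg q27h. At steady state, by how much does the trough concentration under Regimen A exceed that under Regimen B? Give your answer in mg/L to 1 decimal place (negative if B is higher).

Regimen A: f = (1/2)^(67/21) ≈ 0.1095; Cmin,ss = (426/48)·f/(1−f) ≈ 1.091 mg/L.
Regimen B: f = (1/2)^(27/21) ≈ 0.4102; Cmin,ss = (879/48)·f/(1−f) ≈ 12.736 mg/L.
Difference ≈ 1.091 − 12.736 ≈ -11.645 mg/L.

-11.6 mg/L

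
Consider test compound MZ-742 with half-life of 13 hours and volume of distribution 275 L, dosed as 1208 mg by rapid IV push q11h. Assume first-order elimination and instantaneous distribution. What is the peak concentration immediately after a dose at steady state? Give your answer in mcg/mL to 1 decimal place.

9.9 mcg/mL

τ/t½ = 11/13 ≈ 0.84615, so fraction remaining f = (1/2)^(11/13) ≈ 0.5563.
Accumulation ratio R = 1/(1 − f) ≈ 1/0.4437 ≈ 2.2538.
Single-dose peak C₀ = D/Vd = 1208/275 ≈ 4.393 mcg/mL.
Steady-state peak Cmax,ss = C₀·R ≈ 4.393 × 2.2538 ≈ 9.901 mcg/mL.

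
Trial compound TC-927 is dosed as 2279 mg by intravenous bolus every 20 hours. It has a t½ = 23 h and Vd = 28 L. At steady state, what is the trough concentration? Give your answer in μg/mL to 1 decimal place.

k = ln2/t½ = ln2/23 ≈ 0.030137 h⁻¹; fraction remaining f = e^(−kτ) = e^(−0.030137×20) ≈ 0.5473.
Single-dose peak C₀ = D/Vd = 2279/28 ≈ 81.393 μg/mL.
Steady-state trough Cmin,ss = C₀·f/(1−f) ≈ 81.393 × 0.5473/0.4527 ≈ 98.402 μg/mL.

98.4 μg/mL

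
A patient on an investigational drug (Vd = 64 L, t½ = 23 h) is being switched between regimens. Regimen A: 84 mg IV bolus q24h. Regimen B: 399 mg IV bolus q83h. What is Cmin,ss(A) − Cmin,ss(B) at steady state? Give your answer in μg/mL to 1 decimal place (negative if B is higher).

0.7 μg/mL

Regimen A: f = (1/2)^(24/23) ≈ 0.4852; Cmin,ss = (84/64)·f/(1−f) ≈ 1.237 μg/mL.
Regimen B: f = (1/2)^(83/23) ≈ 0.0820; Cmin,ss = (399/64)·f/(1−f) ≈ 0.557 μg/mL.
Difference ≈ 1.237 − 0.557 ≈ 0.680 μg/mL.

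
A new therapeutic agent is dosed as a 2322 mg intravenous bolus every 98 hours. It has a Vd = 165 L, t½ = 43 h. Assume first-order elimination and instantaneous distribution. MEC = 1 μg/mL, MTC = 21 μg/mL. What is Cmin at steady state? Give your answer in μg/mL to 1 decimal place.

τ/t½ = 98/43 ≈ 2.2791, so fraction remaining f = (1/2)^(98/43) ≈ 0.2060.
Each bolus raises the concentration by D/Vd = 2322/165 ≈ 14.073 μg/mL.
Steady-state trough Cmin,ss = C₀·f/(1−f) ≈ 14.073 × 0.2060/0.7940 ≈ 3.651 μg/mL.
Trough 3.7 μg/mL vs MEC 1 μg/mL: adequate.

3.7 μg/mL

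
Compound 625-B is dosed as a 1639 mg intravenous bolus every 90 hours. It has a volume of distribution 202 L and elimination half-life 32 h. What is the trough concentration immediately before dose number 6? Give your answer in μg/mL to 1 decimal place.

f = (1/2)^(τ/t½) = (1/2)^(90/32) ≈ 0.1423.
C₀ = D/Vd = 1639/202 ≈ 8.114 μg/mL.
Before the 6th dose, 5 doses have been given. Superposition: Cmin = C₀·(f + f² + … + f^5).
≈ 8.114 × (0.1423 + 0.0202 + 0.0029 + 0.0004 + 0.0001) ≈ 8.114 × 0.1659 ≈ 1.346 μg/mL.

1.3 μg/mL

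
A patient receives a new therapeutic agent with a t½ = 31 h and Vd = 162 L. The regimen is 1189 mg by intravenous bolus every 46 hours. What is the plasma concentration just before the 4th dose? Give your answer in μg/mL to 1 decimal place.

3.9 μg/mL

f = (1/2)^(τ/t½) = (1/2)^(46/31) ≈ 0.3575.
C₀ = D/Vd = 1189/162 ≈ 7.340 μg/mL.
Before the 4th dose, 3 doses have been given. Superposition: Cmin = C₀·(f + f² + … + f^3).
≈ 7.340 × (0.3575 + 0.1278 + 0.0457) ≈ 7.340 × 0.5310 ≈ 3.898 μg/mL.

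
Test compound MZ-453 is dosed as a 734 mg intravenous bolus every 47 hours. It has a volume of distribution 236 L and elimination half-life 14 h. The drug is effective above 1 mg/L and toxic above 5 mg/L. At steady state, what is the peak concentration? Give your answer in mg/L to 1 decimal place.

3.4 mg/L

Over one 47-h interval, 47/14 ≈ 3.3571 half-lives elapse, leaving f ≈ 0.0976 of each dose.
At steady state, accumulation factor R = 1/(1 − e^(−kτ)) ≈ 1.1082.
Single-dose peak C₀ = D/Vd = 734/236 ≈ 3.110 mg/L.
Steady-state peak Cmax,ss = C₀·R ≈ 3.110 × 1.1082 ≈ 3.447 mg/L.
Peak 3.4 mg/L vs MTC 5 mg/L: below toxic threshold.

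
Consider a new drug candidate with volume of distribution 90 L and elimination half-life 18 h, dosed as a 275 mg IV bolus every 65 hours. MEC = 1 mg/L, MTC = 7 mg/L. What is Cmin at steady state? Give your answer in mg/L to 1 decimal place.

0.3 mg/L

k = ln2/t½ = ln2/18 ≈ 0.038508 h⁻¹; fraction remaining f = e^(−kτ) = e^(−0.038508×65) ≈ 0.0818.
At steady state, accumulation factor R = 1/(1 − e^(−kτ)) ≈ 1.0891.
Single-dose peak C₀ = D/Vd = 275/90 ≈ 3.056 mg/L.
Cmax,ss = C₀/(1 − f) ≈ 3.056/0.9182 ≈ 3.328 mg/L.
One interval later, Cmin,ss = Cmax,ss·e^(−kτ) ≈ 3.328 × 0.0818 ≈ 0.272 mg/L.
Trough 0.3 mg/L vs MEC 1 mg/L: subtherapeutic.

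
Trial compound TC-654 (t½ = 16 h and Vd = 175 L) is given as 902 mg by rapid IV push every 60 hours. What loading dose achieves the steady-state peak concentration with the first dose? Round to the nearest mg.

f = (1/2)^(60/16) ≈ 0.074325; accumulation ratio R = 1/(1−f) ≈ 1.08029.
Loading dose to hit Cmax,ss on first dose: D_load = D_maint·R ≈ 902 × 1.08029 ≈ 974.42 mg.

974 mg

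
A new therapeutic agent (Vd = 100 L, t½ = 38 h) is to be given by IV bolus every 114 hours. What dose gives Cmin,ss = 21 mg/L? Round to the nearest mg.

14700 mg

τ/t½ = 114/38 ≈ 3, so f = (1/2)^(114/38) ≈ 0.125000.
Cmin,ss = (D/Vd)·f/(1−f), so D = Cmin,ss·Vd·(1−f)/f.
D = 21 × 100 × (1−f)/f ≈ 21 × 100 × 7.00000 ≈ 14700.00 mg.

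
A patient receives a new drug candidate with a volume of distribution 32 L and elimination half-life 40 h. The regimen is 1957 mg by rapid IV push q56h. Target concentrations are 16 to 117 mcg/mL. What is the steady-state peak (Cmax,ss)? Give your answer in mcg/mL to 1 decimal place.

Over one 56-h interval, 56/40 ≈ 1.4 half-lives elapse, leaving f ≈ 0.3789 of each dose.
Accumulation ratio R = 1/(1 − f) ≈ 1/0.6211 ≈ 1.6100.
Each bolus raises the concentration by D/Vd = 1957/32 ≈ 61.156 mcg/mL.
Cmax,ss = C₀/(1 − f) ≈ 61.156/0.6211 ≈ 98.464 mcg/mL.
Peak 98.5 mcg/mL vs MTC 117 mcg/mL: below toxic threshold.

98.5 mcg/mL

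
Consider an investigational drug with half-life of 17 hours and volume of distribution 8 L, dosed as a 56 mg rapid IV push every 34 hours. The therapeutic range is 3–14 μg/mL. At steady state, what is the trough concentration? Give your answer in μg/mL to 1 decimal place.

The dosing interval is 2 half-lives, so f = 2^(−2) = 0.25.
Accumulation ratio R = 1/(1 − f) = 1/0.75 = 4/3.
Single-dose peak C₀ = D/Vd = 56/8 = 7 μg/mL.
Steady-state peak Cmax,ss = C₀·R = 7 × 4/3 ≈ 9.333 μg/mL.
Steady-state trough Cmin,ss = Cmax,ss·f ≈ 9.333 × 0.25 ≈ 2.333 μg/mL.
Trough 2.3 μg/mL vs MEC 3 μg/mL: subtherapeutic.

2.3 μg/mL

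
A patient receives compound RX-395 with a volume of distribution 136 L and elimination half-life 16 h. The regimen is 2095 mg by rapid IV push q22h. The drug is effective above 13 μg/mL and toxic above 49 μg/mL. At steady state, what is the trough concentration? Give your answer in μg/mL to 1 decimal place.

Over one 22-h interval, 22/16 ≈ 1.375 half-lives elapse, leaving f ≈ 0.3856 of each dose.
Single-dose peak C₀ = D/Vd = 2095/136 ≈ 15.404 μg/mL.
Steady-state trough Cmin,ss = C₀·f/(1−f) ≈ 15.404 × 0.3856/0.6144 ≈ 9.668 μg/mL.
Trough 9.7 μg/mL vs MEC 13 μg/mL: subtherapeutic.

9.7 μg/mL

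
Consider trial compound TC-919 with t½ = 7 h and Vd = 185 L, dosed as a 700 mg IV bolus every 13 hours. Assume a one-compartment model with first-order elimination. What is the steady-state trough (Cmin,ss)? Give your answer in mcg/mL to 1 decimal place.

Over one 13-h interval, 13/7 ≈ 1.8571 half-lives elapse, leaving f ≈ 0.2760 of each dose.
Single-dose peak C₀ = D/Vd = 700/185 ≈ 3.784 mcg/mL.
Steady-state trough Cmin,ss = C₀·f/(1−f) ≈ 3.784 × 0.2760/0.7240 ≈ 1.443 mcg/mL.

1.4 mcg/mL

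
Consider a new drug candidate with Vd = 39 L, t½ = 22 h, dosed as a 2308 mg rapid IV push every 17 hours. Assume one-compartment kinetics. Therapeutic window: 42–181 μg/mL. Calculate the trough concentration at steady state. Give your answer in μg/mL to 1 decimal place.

Over one 17-h interval, 17/22 ≈ 0.77273 half-lives elapse, leaving f ≈ 0.5853 of each dose.
Accumulation ratio R = 1/(1 − f) ≈ 1/0.4147 ≈ 2.4114.
Single-dose peak C₀ = D/Vd = 2308/39 ≈ 59.179 μg/mL.
Cmax,ss = C₀/(1 − f) ≈ 59.179/0.4147 ≈ 142.703 μg/mL.
One interval later, Cmin,ss = Cmax,ss·e^(−kτ) ≈ 142.703 × 0.5853 ≈ 83.524 μg/mL.
Trough 83.5 μg/mL vs MEC 42 μg/mL: adequate.

83.5 μg/mL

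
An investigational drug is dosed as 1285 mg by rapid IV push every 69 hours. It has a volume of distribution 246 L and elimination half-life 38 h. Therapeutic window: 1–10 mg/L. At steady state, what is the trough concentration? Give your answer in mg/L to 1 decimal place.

Over one 69-h interval, 69/38 ≈ 1.8158 half-lives elapse, leaving f ≈ 0.2840 of each dose.
Accumulation ratio R = 1/(1 − f) ≈ 1/0.7160 ≈ 1.3966.
Each bolus raises the concentration by D/Vd = 1285/246 ≈ 5.224 mg/L.
Steady-state peak Cmax,ss = C₀·R ≈ 5.224 × 1.3966 ≈ 7.296 mg/L.
Steady-state trough Cmin,ss = Cmax,ss·f ≈ 7.296 × 0.2840 ≈ 2.072 mg/L.
Trough 2.1 mg/L vs MEC 1 mg/L: adequate.

2.1 mg/L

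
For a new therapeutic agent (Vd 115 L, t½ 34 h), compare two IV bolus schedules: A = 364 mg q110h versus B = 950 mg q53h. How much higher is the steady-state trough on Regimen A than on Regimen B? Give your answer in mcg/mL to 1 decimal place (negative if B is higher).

Regimen A: f = (1/2)^(110/34) ≈ 0.1062; Cmin,ss = (364/115)·f/(1−f) ≈ 0.376 mcg/mL.
Regimen B: f = (1/2)^(53/34) ≈ 0.3394; Cmin,ss = (950/115)·f/(1−f) ≈ 4.244 mcg/mL.
Difference ≈ 0.376 − 4.244 ≈ -3.868 mcg/mL.

-3.9 mcg/mL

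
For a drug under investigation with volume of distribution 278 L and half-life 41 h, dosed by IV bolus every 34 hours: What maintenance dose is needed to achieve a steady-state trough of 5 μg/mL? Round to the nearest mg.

τ/t½ = 34/41 ≈ 0.82927, so f = (1/2)^(34/41) ≈ 0.562815.
Cmin,ss = (D/Vd)·f/(1−f), so D = Cmin,ss·Vd·(1−f)/f.
D = 5 × 278 × (1−f)/f ≈ 5 × 278 × 0.77678 ≈ 1079.72 mg.

1080 mg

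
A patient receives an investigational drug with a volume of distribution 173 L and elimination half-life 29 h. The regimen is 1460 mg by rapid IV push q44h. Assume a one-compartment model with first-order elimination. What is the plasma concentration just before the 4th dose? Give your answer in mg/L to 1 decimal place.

4.3 mg/L

f = (1/2)^(τ/t½) = (1/2)^(44/29) ≈ 0.3494.
C₀ = D/Vd = 1460/173 ≈ 8.439 mg/L.
Before the 4th dose, 3 doses have been given. Superposition: Cmin = C₀·(f + f² + … + f^3).
≈ 8.439 × (0.3494 + 0.1221 + 0.0427) ≈ 8.439 × 0.5142 ≈ 4.339 mg/L.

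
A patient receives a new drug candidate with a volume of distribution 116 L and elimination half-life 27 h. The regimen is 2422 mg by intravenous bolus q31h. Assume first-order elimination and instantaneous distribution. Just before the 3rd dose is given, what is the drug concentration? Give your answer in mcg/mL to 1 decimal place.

f = (1/2)^(τ/t½) = (1/2)^(31/27) ≈ 0.4512.
C₀ = D/Vd = 2422/116 ≈ 20.879 mcg/mL.
Before the 3rd dose, 2 doses have been given. Superposition: Cmin = C₀·(f + f²).
≈ 20.879 × (0.4512 + 0.2036) ≈ 20.879 × 0.6548 ≈ 13.672 mcg/mL.

13.7 mcg/mL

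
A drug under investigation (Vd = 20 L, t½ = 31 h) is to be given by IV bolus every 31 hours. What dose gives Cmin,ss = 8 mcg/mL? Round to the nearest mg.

τ/t½ = 31/31 ≈ 1, so f = (1/2)^(31/31) ≈ 0.500000.
Cmin,ss = (D/Vd)·f/(1−f), so D = Cmin,ss·Vd·(1−f)/f.
D = 8 × 20 × (1−f)/f ≈ 8 × 20 × 1.00000 ≈ 160.00 mg.

160 mg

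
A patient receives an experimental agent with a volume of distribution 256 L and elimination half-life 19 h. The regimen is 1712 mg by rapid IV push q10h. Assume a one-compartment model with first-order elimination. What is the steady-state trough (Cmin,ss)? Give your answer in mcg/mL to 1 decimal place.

15.2 mcg/mL

τ/t½ = 10/19 ≈ 0.52632, so fraction remaining f = (1/2)^(10/19) ≈ 0.6943.
Each bolus raises the concentration by D/Vd = 1712/256 ≈ 6.688 mcg/mL.
Steady-state trough Cmin,ss = C₀·f/(1−f) ≈ 6.688 × 0.6943/0.3057 ≈ 15.190 mcg/mL.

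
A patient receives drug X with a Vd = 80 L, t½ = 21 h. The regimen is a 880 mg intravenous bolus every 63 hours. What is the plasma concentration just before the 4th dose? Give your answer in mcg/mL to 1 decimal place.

1.6 mcg/mL

f = (1/2)^(τ/t½) = (1/2)^(63/21) ≈ 0.1250.
C₀ = D/Vd = 880/80 ≈ 11.000 mcg/mL.
Before the 4th dose, 3 doses have been given. Superposition: Cmin = C₀·(f + f² + … + f^3).
≈ 11.000 × (0.1250 + 0.0156 + 0.0020) ≈ 11.000 × 0.1426 ≈ 1.569 mcg/mL.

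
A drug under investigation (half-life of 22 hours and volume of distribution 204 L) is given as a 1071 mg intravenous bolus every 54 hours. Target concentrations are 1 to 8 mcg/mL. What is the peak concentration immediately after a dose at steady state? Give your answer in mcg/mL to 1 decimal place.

6.4 mcg/mL

Over one 54-h interval, 54/22 ≈ 2.4545 half-lives elapse, leaving f ≈ 0.1824 of each dose.
At steady state, accumulation factor R = 1/(1 − e^(−kτ)) ≈ 1.2231.
Single-dose peak C₀ = D/Vd = 1071/204 ≈ 5.250 mcg/mL.
Cmax,ss = C₀/(1 − f) ≈ 5.250/0.8176 ≈ 6.421 mcg/mL.
Peak 6.4 mcg/mL vs MTC 8 mcg/mL: below toxic threshold.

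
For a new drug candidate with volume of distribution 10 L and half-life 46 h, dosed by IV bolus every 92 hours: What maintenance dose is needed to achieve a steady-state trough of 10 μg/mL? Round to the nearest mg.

300 mg

τ/t½ = 92/46 ≈ 2, so f = (1/2)^(92/46) ≈ 0.250000.
Cmin,ss = (D/Vd)·f/(1−f), so D = Cmin,ss·Vd·(1−f)/f.
D = 10 × 10 × (1−f)/f ≈ 10 × 10 × 3.00000 ≈ 300.00 mg.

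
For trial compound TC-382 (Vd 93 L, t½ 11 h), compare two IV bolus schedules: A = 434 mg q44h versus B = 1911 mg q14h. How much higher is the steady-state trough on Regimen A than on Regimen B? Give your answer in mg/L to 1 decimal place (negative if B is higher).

-14.2 mg/L

Regimen A: f = (1/2)^(44/11) ≈ 0.0625; Cmin,ss = (434/93)·f/(1−f) ≈ 0.311 mg/L.
Regimen B: f = (1/2)^(14/11) ≈ 0.4139; Cmin,ss = (1911/93)·f/(1−f) ≈ 14.511 mg/L.
Difference ≈ 0.311 − 14.511 ≈ -14.200 mg/L.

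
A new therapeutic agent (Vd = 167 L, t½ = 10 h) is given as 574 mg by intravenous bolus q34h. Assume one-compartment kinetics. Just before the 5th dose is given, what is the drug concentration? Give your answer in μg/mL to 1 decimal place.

0.4 μg/mL

f = (1/2)^(τ/t½) = (1/2)^(34/10) ≈ 0.0947.
C₀ = D/Vd = 574/167 ≈ 3.437 μg/mL.
Before the 5th dose, 4 doses have been given. Superposition: Cmin = C₀·(f + f² + … + f^4).
≈ 3.437 × (0.0947 + 0.0090 + 0.0008 + 0.0001) ≈ 3.437 × 0.1046 ≈ 0.360 μg/mL.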